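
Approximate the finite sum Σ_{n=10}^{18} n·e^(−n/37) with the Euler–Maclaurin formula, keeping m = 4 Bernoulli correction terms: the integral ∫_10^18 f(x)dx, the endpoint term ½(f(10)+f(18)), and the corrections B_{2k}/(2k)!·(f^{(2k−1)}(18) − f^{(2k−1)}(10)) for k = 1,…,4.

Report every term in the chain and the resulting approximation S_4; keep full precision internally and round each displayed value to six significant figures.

S_4 ≈ 85.4043

∫_10^18 x·e^(−x/37) dx evaluates to 76.0755.
Boundary: ½(f(10) + f(18)) = ½(7.63173 + 11.0661) = 9.34891.
So far: 85.4244.
k=1: B_{2}/(2)! × [f^{(1)}(18) − f^{(1)}(10)] = 1/12 × (0.315699 − 0.556910) = -0.0201009.
Partial sum through k=1: 85.4043.
k=2: B_{4}/(4)! × [f^{(3)}(18) − f^{(3)}(10)] = −1/720 × (0.00112875 − 0.00152174) = 5.45808e-07.
Partial sum through k=2: 85.4043.
k=3: B_{6}/(6)! × [f^{(5)}(18) − f^{(5)}(10)] = 1/30240 × (1.48057e-06 − 1.92598e-06) = -1.47292e-11.
Partial sum through k=3: 85.4043.
k=4: B_{8}/(8)! × [f^{(7)}(18) − f^{(7)}(10)] = −1/1209600 × (1.56073e-09 − 2.00175e-09) = 3.64606e-16.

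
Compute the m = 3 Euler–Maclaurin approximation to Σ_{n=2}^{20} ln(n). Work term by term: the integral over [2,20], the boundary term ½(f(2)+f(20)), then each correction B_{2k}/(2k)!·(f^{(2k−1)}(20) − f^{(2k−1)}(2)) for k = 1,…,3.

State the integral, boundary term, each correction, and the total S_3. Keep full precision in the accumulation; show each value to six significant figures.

S_3 ≈ 42.3356

The integral term ∫_2^20 ln(x) dx = 40.5284.
Endpoint term: (f(2) + f(20))/2 = (0.693147 + 2.99573)/2 = 1.84444.
So far: 42.3728.
Order-1 term: 1/12 · (0.0500000 − 0.500000) = -0.0375000.
Running total after k=1: 42.3353.
Order-2 term: −1/720 · (0.000250000 − 0.250000) = 0.000346875.
Running total after k=2: 42.3356.
Order-3 term: 1/30240 · (7.50000e-06 − 0.750000) = -2.48013e-05.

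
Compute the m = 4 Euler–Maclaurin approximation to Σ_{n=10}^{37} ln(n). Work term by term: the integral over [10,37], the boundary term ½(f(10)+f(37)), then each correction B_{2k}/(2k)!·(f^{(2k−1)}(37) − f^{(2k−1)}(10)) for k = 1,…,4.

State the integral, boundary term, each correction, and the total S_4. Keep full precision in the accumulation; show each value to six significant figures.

Integral: ∫_10^37 ln(x) dx = 83.5781.
Boundary: ½(f(10) + f(37)) = ½(2.30259 + 3.61092) = 2.95675.
Integral + boundary = 86.5349.
Correction k=1: B_{2}/2! · (f^{(1)}(37) − f^{(1)}(10)) = 1/12 · (0.0270270 − 0.100000) = -0.00608108.
Running total after k=1: 86.5288.
Correction k=2: B_{4}/4! · (f^{(3)}(37) − f^{(3)}(10)) = −1/720 · (3.94843e-05 − 0.00200000) = 2.72294e-06.
Running total after k=2: 86.5288.
Correction k=3: B_{6}/6! · (f^{(5)}(37) − f^{(5)}(10)) = 1/30240 · (3.46101e-07 − 0.000240000) = -7.92506e-09.
Running total after k=3: 86.5288.
Correction k=4: B_{8}/8! · (f^{(7)}(37) − f^{(7)}(10)) = −1/1209600 · (7.58439e-09 − 7.20000e-05) = 5.95175e-11.

S_4 ≈ 86.5288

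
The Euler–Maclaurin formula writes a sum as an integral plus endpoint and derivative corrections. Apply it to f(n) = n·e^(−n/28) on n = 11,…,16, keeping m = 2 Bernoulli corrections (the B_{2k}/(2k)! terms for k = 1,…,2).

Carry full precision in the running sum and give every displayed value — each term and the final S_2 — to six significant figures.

S_2 ≈ 49.7209

Integral: ∫_11^16 x·e^(−x/28) dx = 41.5040.
Boundary: ½(f(11) + f(16)) = ½(7.42638 + 9.03549) = 8.23093.
So far: 49.7349.
k=1: B_{2}/(2)! × [f^{(1)}(16) − f^{(1)}(11)] = 1/12 × (0.242022 − 0.409897) = -0.0139896.
Running total after k=1: 49.7209.
k=2: B_{4}/(4)! × [f^{(3)}(16) − f^{(3)}(11)] = −1/720 × (0.00174931 − 0.00224509) = 6.88580e-07.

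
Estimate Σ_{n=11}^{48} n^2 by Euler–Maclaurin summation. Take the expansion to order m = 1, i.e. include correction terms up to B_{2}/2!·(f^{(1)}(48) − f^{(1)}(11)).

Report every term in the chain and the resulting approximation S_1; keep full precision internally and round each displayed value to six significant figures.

∫_11^48 x^2 dx evaluates to 36420.3.
½[f(11) + f(48)] = ½[121.000 + 2304.00] = 1212.50.
So far: 37632.8.
Correction k=1: B_{2}/2! · (f^{(1)}(48) − f^{(1)}(11)) = 1/12 · (96.0000 − 22.0000) = 6.16667.

S_1 ≈ 37639.0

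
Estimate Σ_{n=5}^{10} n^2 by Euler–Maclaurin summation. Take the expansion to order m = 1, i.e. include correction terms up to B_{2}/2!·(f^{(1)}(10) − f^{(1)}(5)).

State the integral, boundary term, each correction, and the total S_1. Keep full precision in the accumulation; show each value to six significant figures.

∫_5^10 x^2 dx evaluates to 291.667.
Boundary: ½(f(5) + f(10)) = ½(25.0000 + 100.000) = 62.5000.
Running total after boundary: 354.167.
k=1: B_{2}/(2)! × [f^{(1)}(10) − f^{(1)}(5)] = 1/12 × (20.0000 − 10.0000) = 0.833333.

S_1 ≈ 355.000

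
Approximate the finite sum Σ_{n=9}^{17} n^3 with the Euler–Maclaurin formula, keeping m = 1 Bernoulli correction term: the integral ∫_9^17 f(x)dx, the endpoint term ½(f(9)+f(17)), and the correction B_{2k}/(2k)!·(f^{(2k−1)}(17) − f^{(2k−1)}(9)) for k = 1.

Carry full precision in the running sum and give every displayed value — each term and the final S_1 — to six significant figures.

S_1 ≈ 22113.0

∫_9^17 x^3 dx evaluates to 19240.0.
Endpoint term: (f(9) + f(17))/2 = (729.000 + 4913.00)/2 = 2821.00.
Running total after boundary: 22061.0.
Order-1 term: 1/12 · (867.000 − 243.000) = 52.0000.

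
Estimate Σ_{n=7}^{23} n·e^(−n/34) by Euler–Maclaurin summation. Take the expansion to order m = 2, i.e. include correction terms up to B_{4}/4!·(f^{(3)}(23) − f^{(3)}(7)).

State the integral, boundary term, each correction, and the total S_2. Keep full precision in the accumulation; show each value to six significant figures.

S_2 ≈ 157.977

∫_7^23 x·e^(−x/34) dx evaluates to 149.322.
½[f(7) + f(23)] = ½[5.69750 + 11.6934] = 8.69545.
Running total after boundary: 158.017.
k=1: B_{2}/(2)! × [f^{(1)}(23) − f^{(1)}(7)] = 1/12 × (0.164485 − 0.646355) = -0.0401559.
Running total after k=1: 157.977.
k=2: B_{4}/(4)! × [f^{(3)}(23) − f^{(3)}(7)] = −1/720 × (0.00102189 − 0.00196731) = 1.31309e-06.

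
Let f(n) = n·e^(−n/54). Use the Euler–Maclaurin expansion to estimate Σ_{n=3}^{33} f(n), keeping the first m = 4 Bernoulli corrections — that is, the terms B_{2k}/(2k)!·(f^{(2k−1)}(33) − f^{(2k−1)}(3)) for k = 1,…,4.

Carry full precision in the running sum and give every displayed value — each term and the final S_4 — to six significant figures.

∫_3^33 x·e^(−x/54) dx evaluates to 361.836.
½[f(3) + f(33)] = ½[2.83788 + 17.9107] = 10.3743.
Running total after boundary: 372.210.
Correction k=1: B_{2}/2! · (f^{(1)}(33) − f^{(1)}(3)) = 1/12 · (0.211068 − 0.893406) = -0.0568615.
Partial sum through k=1: 372.153.
Correction k=2: B_{4}/4! · (f^{(3)}(33) − f^{(3)}(3)) = −1/720 · (0.000444638 − 0.000955187) = 7.09096e-07.
Partial sum through k=2: 372.153.
Correction k=3: B_{6}/6! · (f^{(5)}(33) − f^{(5)}(3)) = 1/30240 · (2.80141e-07 − 5.50066e-07) = -8.92608e-12.
Partial sum through k=3: 372.153.
Correction k=4: B_{8}/8! · (f^{(7)}(33) − f^{(7)}(3)) = −1/1209600 · (1.39849e-10 − 2.64940e-10) = 1.03415e-16.

S_4 ≈ 372.153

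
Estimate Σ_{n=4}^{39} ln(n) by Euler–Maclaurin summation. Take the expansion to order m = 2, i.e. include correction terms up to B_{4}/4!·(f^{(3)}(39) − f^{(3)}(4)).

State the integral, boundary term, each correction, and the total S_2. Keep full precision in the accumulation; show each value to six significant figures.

S_2 ≈ 104.840

The integral term ∫_4^39 ln(x) dx = 102.334.
½[f(4) + f(39)] = ½[1.38629 + 3.66356] = 2.52493.
So far: 104.859.
k=1: B_{2}/(2)! × [f^{(1)}(39) − f^{(1)}(4)] = 1/12 × (0.0256410 − 0.250000) = -0.0186966.
Partial sum through k=1: 104.840.
k=2: B_{4}/(4)! × [f^{(3)}(39) − f^{(3)}(4)] = −1/720 × (3.37160e-05 − 0.0312500) = 4.33559e-05.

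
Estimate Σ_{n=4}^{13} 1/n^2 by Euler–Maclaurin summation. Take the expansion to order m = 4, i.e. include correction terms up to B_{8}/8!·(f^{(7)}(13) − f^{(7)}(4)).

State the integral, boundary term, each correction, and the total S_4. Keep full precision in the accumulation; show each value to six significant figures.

∫_4^13 1/x^2 dx evaluates to 0.173077.
Endpoint term: (f(4) + f(13))/2 = (0.0625000 + 0.00591716)/2 = 0.0342086.
So far: 0.207286.
k=1: B_{2}/(2)! × [f^{(1)}(13) − f^{(1)}(4)] = 1/12 × (-0.000910332 − (-0.0312500)) = 0.00252831.
Partial sum through k=1: 0.209814.
k=2: B_{4}/(4)! × [f^{(3)}(13) − f^{(3)}(4)] = −1/720 × (-6.46390e-05 − (-0.0234375)) = -3.24623e-05.
Partial sum through k=2: 0.209781.
k=3: B_{6}/(6)! × [f^{(5)}(13) − f^{(5)}(4)] = 1/30240 × (-1.14744e-05 − (-0.0439453)) = 1.45284e-06.
Partial sum through k=3: 0.209783.
k=4: B_{8}/(8)! × [f^{(7)}(13) − f^{(7)}(4)] = −1/1209600 × (-3.80216e-06 − (-0.153809)) = -1.27153e-07.

S_4 ≈ 0.209783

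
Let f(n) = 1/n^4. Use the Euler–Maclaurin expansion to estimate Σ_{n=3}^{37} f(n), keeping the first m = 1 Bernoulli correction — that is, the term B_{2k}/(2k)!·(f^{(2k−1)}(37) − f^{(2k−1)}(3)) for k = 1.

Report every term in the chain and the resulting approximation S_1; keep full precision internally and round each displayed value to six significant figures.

∫_3^37 1/x^4 dx evaluates to 0.0123391.
Boundary: ½(f(3) + f(37)) = ½(0.0123457 + 5.33572e-07) = 0.00617311.
Integral + boundary = 0.0185122.
k=1: B_{2}/(2)! × [f^{(1)}(37) − f^{(1)}(3)] = 1/12 × (-5.76835e-08 − (-0.0164609)) = 0.00137174.

S_1 ≈ 0.0198839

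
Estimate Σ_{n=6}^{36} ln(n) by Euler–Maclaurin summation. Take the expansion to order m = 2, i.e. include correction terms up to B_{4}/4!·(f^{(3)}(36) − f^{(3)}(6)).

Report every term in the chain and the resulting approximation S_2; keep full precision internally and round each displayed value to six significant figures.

The integral term ∫_6^36 ln(x) dx = 88.2561.
½[f(6) + f(36)] = ½[1.79176 + 3.58352] = 2.68764.
So far: 90.9438.
k=1: B_{2}/(2)! × [f^{(1)}(36) − f^{(1)}(6)] = 1/12 × (0.0277778 − 0.166667) = -0.0115741.
After k=1: 90.9322.
k=2: B_{4}/(4)! × [f^{(3)}(36) − f^{(3)}(6)] = −1/720 × (4.28669e-05 − 0.00925926) = 1.28005e-05.

S_2 ≈ 90.9322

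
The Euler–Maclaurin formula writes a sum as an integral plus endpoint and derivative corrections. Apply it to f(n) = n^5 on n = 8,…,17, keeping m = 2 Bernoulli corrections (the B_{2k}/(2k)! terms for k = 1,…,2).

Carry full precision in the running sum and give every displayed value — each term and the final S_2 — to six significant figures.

The integral term ∫_8^17 x^5 dx = 3.97924e+06.
Boundary: ½(f(8) + f(17)) = ½(32768.0 + 1.41986e+06) = 726312.
Running total after boundary: 4.70555e+06.
Order-1 term: 1/12 · (417605 − 20480.0) = 33093.8.
Running total after k=1: 4.73864e+06.
Order-2 term: −1/720 · (17340.0 − 3840.00) = -18.7500.

S_2 ≈ 4.73862e+06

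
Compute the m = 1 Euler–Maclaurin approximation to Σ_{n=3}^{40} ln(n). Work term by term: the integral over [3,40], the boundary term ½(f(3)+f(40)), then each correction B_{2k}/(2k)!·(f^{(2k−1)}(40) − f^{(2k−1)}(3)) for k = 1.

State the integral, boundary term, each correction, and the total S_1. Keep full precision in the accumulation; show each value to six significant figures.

S_1 ≈ 109.627

Integral: ∫_3^40 ln(x) dx = 107.259.
Endpoint term: (f(3) + f(40))/2 = (1.09861 + 3.68888)/2 = 2.39375.
Running total after boundary: 109.653.
Order-1 term: 1/12 · (0.0250000 − 0.333333) = -0.0256944.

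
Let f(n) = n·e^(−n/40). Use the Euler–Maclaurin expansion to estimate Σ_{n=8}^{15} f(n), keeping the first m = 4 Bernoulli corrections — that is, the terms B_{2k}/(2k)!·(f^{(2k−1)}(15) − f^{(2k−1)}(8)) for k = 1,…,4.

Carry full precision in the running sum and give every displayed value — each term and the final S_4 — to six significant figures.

∫_8^15 x·e^(−x/40) dx evaluates to 59.9266.
½[f(8) + f(15)] = ½[6.54985 + 10.3093] = 8.42959.
So far: 68.3562.
Order-1 term: 1/12 · (0.429556 − 0.654985) = -0.0187857.
After k=1: 68.3374.
Order-2 term: −1/720 · (0.00112758 − 0.00143278) = 4.23882e-07.
After k=2: 68.3374.
Order-3 term: 1/30240 · (1.24168e-06 − 1.53512e-06) = -9.70355e-12.
After k=3: 68.3374.
Order-4 term: −1/1209600 · (1.11164e-09 − 1.35922e-09) = 2.04677e-16.

S_4 ≈ 68.3374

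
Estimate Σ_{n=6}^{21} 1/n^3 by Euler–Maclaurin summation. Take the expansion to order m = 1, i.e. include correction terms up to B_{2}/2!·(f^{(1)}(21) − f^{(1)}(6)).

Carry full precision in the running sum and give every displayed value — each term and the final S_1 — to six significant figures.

Integral: ∫_6^21 1/x^3 dx = 0.0127551.
Endpoint term: (f(6) + f(21))/2 = (0.00462963 + 0.000107980)/2 = 0.00236880.
So far: 0.0151239.
Correction k=1: B_{2}/2! · (f^{(1)}(21) − f^{(1)}(6)) = 1/12 · (-1.54257e-05 − (-0.00231481)) = 0.000191616.

S_1 ≈ 0.0153155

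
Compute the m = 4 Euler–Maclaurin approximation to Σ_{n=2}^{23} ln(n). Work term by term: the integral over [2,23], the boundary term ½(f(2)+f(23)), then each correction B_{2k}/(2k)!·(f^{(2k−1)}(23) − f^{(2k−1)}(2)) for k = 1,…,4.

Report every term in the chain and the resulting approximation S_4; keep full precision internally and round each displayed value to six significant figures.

S_4 ≈ 51.6067

∫_2^23 ln(x) dx evaluates to 49.7301.
½[f(2) + f(23)] = ½[0.693147 + 3.13549] = 1.91432.
Integral + boundary = 51.6444.
k=1: B_{2}/(2)! × [f^{(1)}(23) − f^{(1)}(2)] = 1/12 × (0.0434783 − 0.500000) = -0.0380435.
Partial sum through k=1: 51.6063.
k=2: B_{4}/(4)! × [f^{(3)}(23) − f^{(3)}(2)] = −1/720 × (0.000164379 − 0.250000) = 0.000346994.
Partial sum through k=2: 51.6067.
k=3: B_{6}/(6)! × [f^{(5)}(23) − f^{(5)}(2)] = 1/30240 × (3.72883e-06 − 0.750000) = -2.48015e-05.
Partial sum through k=3: 51.6067.
k=4: B_{8}/(8)! × [f^{(7)}(23) − f^{(7)}(2)] = −1/1209600 × (2.11465e-07 − 5.62500) = 4.65030e-06.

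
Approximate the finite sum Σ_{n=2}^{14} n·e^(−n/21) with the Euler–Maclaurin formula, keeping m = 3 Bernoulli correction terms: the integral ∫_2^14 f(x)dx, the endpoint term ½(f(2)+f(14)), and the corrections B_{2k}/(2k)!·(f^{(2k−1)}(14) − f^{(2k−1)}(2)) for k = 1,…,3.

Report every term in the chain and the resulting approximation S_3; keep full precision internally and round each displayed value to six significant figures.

S_3 ≈ 66.2098

Integral: ∫_2^14 x·e^(−x/21) dx = 61.7610.
Boundary: ½(f(2) + f(14)) = ½(1.81831 + 7.18784) = 4.50308.
So far: 66.2641.
Order-1 term: 1/12 · (0.171139 − 0.822570) = -0.0542859.
Running total after k=1: 66.2098.
Order-2 term: −1/720 · (0.00271649 − 0.00598840) = 4.54431e-06.
Running total after k=2: 66.2098.
Order-3 term: 1/30240 · (1.14397e-05 − 2.29287e-05) = -3.79927e-10.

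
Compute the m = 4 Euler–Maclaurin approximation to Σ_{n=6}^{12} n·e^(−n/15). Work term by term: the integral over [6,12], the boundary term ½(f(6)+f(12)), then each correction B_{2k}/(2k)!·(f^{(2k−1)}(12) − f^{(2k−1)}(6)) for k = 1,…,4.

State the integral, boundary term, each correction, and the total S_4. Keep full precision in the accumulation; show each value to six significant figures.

S_4 ≈ 33.8535

∫_6^12 x·e^(−x/15) dx evaluates to 29.1726.
½[f(6) + f(12)] = ½[4.02192 + 5.39195] = 4.70693.
So far: 33.8795.
Order-1 term: 1/12 · (0.0898658 − 0.402192) = -0.0260272.
Partial sum through k=1: 33.8535.
Order-2 term: −1/720 · (0.00439344 − 0.00774592) = 4.65622e-06.
Partial sum through k=2: 33.8535.
Order-3 term: 1/30240 · (3.72777e-05 − 6.09081e-05) = -7.81430e-10.
Partial sum through k=3: 33.8535.
Order-4 term: −1/1209600 · (2.44573e-07 − 3.88399e-07) = 1.18904e-13.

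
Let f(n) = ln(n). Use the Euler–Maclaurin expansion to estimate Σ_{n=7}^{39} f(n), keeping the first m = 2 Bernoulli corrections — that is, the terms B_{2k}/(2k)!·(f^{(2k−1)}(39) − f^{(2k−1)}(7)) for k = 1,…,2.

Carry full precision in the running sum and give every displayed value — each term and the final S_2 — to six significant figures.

The integral term ∫_7^39 ln(x) dx = 97.2575.
Endpoint term: (f(7) + f(39))/2 = (1.94591 + 3.66356)/2 = 2.80474.
So far: 100.062.
Correction k=1: B_{2}/2! · (f^{(1)}(39) − f^{(1)}(7)) = 1/12 · (0.0256410 − 0.142857) = -0.00976801.
Partial sum through k=1: 100.053.
Correction k=2: B_{4}/4! · (f^{(3)}(39) − f^{(3)}(7)) = −1/720 · (3.37160e-05 − 0.00583090) = 8.05165e-06.

S_2 ≈ 100.053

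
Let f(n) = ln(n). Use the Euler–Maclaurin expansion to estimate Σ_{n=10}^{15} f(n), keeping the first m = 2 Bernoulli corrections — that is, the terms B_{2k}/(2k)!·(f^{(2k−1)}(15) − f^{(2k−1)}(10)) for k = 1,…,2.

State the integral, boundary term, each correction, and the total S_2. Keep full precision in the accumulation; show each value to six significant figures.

S_2 ≈ 15.0974

∫_10^15 ln(x) dx evaluates to 12.5949.
Boundary: ½(f(10) + f(15)) = ½(2.30259 + 2.70805) = 2.50532.
Running total after boundary: 15.1002.
k=1: B_{2}/(2)! × [f^{(1)}(15) − f^{(1)}(10)] = 1/12 × (0.0666667 − 0.100000) = -0.00277778.
After k=1: 15.0974.
k=2: B_{4}/(4)! × [f^{(3)}(15) − f^{(3)}(10)] = −1/720 × (0.000592593 − 0.00200000) = 1.95473e-06.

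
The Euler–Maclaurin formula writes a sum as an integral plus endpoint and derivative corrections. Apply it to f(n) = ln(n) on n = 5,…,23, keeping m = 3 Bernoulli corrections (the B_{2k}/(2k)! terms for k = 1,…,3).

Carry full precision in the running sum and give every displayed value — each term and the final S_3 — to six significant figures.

The integral term ∫_5^23 ln(x) dx = 46.0692.
Endpoint term: (f(5) + f(23))/2 = (1.60944 + 3.13549)/2 = 2.37247.
Running total after boundary: 48.4416.
k=1: B_{2}/(2)! × [f^{(1)}(23) − f^{(1)}(5)] = 1/12 × (0.0434783 − 0.200000) = -0.0130435.
After k=1: 48.4286.
k=2: B_{4}/(4)! × [f^{(3)}(23) − f^{(3)}(5)] = −1/720 × (0.000164379 − 0.0160000) = 2.19939e-05.
After k=2: 48.4286.
k=3: B_{6}/(6)! × [f^{(5)}(23) − f^{(5)}(5)] = 1/30240 × (3.72883e-06 − 0.00768000) = -2.53845e-07.

S_3 ≈ 48.4286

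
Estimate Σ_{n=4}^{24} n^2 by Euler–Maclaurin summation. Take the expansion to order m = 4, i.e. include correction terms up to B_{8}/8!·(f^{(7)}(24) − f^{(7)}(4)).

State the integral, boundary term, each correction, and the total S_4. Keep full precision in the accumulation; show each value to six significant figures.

Integral: ∫_4^24 x^2 dx = 4586.67.
½[f(4) + f(24)] = ½[16.0000 + 576.000] = 296.000.
Running total after boundary: 4882.67.
Order-1 term: 1/12 · (48.0000 − 8.00000) = 3.33333.
Partial sum through k=1: 4886.00.
Order-2 term: −1/720 · (0.00000 − 0.00000) = 0.00000.
Partial sum through k=2: 4886.00.
Order-3 term: 1/30240 · (0.00000 − 0.00000) = 0.00000.
Partial sum through k=3: 4886.00.
Order-4 term: −1/1209600 · (0.00000 − 0.00000) = 0.00000.

S_4 ≈ 4886.00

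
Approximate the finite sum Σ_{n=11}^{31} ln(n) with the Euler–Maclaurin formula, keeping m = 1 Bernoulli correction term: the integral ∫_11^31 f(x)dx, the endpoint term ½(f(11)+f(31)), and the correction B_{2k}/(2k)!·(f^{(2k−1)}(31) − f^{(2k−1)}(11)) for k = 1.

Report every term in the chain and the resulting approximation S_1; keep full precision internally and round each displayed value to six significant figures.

S_1 ≈ 62.9878

Integral: ∫_11^31 ln(x) dx = 60.0768.
Boundary: ½(f(11) + f(31)) = ½(2.39790 + 3.43399) = 2.91594.
Running total after boundary: 62.9927.
k=1: B_{2}/(2)! × [f^{(1)}(31) − f^{(1)}(11)] = 1/12 × (0.0322581 − 0.0909091) = -0.00488759.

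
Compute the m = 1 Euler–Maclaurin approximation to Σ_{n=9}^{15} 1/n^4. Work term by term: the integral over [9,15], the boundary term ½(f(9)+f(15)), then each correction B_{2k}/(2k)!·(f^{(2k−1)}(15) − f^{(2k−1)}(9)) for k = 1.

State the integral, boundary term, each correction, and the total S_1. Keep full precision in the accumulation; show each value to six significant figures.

∫_9^15 1/x^4 dx evaluates to 0.000358482.
Boundary: ½(f(9) + f(15)) = ½(0.000152416 + 1.97531e-05) = 8.60844e-05.
Integral + boundary = 0.000444566.
Correction k=1: B_{2}/2! · (f^{(1)}(15) − f^{(1)}(9)) = 1/12 · (-5.26749e-06 − (-6.77404e-05)) = 5.20607e-06.

S_1 ≈ 0.000449772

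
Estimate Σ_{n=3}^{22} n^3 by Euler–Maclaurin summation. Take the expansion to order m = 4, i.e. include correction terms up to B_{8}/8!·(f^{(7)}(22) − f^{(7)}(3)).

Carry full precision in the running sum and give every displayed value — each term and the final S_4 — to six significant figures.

S_4 ≈ 64000.0

The integral term ∫_3^22 x^3 dx = 58543.8.
Boundary: ½(f(3) + f(22)) = ½(27.0000 + 10648.0) = 5337.50.
Integral + boundary = 63881.2.
Order-1 term: 1/12 · (1452.00 − 27.0000) = 118.750.
After k=1: 64000.0.
Order-2 term: −1/720 · (6.00000 − 6.00000) = 0.00000.
After k=2: 64000.0.
Order-3 term: 1/30240 · (0.00000 − 0.00000) = 0.00000.
After k=3: 64000.0.
Order-4 term: −1/1209600 · (0.00000 − 0.00000) = 0.00000.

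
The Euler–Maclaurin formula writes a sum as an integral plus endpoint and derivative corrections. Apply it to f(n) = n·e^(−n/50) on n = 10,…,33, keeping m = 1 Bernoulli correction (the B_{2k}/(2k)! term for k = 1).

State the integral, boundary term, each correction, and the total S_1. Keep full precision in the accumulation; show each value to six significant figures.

The integral term ∫_10^33 x·e^(−x/50) dx = 311.259.
½[f(10) + f(33)] = ½[8.18731 + 17.0561] = 12.6217.
Running total after boundary: 323.881.
k=1: B_{2}/(2)! × [f^{(1)}(33) − f^{(1)}(10)] = 1/12 × (0.175729 − 0.654985) = -0.0399379.

S_1 ≈ 323.841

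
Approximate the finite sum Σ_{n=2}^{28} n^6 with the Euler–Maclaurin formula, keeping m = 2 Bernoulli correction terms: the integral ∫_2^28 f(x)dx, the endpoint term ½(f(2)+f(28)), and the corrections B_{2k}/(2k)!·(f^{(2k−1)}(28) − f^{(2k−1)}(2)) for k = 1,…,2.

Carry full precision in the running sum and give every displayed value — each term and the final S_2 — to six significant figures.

S_2 ≈ 2.17711e+09

The integral term ∫_2^28 x^6 dx = 1.92756e+09.
Endpoint term: (f(2) + f(28))/2 = (64.0000 + 4.81890e+08)/2 = 2.40945e+08.
Integral + boundary = 2.16851e+09.
k=1: B_{2}/(2)! × [f^{(1)}(28) − f^{(1)}(2)] = 1/12 × (1.03262e+08 − 192.000) = 8.60517e+06.
Partial sum through k=1: 2.17711e+09.
k=2: B_{4}/(4)! × [f^{(3)}(28) − f^{(3)}(2)] = −1/720 × (2.63424e+06 − 960.000) = -3657.33.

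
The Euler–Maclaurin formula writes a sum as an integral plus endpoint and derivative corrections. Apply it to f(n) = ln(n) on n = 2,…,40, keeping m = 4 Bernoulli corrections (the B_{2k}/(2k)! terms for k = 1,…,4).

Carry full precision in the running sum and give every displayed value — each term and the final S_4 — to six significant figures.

Integral: ∫_2^40 ln(x) dx = 108.169.
Boundary: ½(f(2) + f(40)) = ½(0.693147 + 3.68888) = 2.19101.
So far: 110.360.
k=1: B_{2}/(2)! × [f^{(1)}(40) − f^{(1)}(2)] = 1/12 × (0.0250000 − 0.500000) = -0.0395833.
Partial sum through k=1: 110.320.
k=2: B_{4}/(4)! × [f^{(3)}(40) − f^{(3)}(2)] = −1/720 × (3.12500e-05 − 0.250000) = 0.000347179.
Partial sum through k=2: 110.321.
k=3: B_{6}/(6)! × [f^{(5)}(40) − f^{(5)}(2)] = 1/30240 × (2.34375e-07 − 0.750000) = -2.48016e-05.
Partial sum through k=3: 110.321.
k=4: B_{8}/(8)! × [f^{(7)}(40) − f^{(7)}(2)] = −1/1209600 × (4.39453e-09 − 5.62500) = 4.65030e-06.

S_4 ≈ 110.321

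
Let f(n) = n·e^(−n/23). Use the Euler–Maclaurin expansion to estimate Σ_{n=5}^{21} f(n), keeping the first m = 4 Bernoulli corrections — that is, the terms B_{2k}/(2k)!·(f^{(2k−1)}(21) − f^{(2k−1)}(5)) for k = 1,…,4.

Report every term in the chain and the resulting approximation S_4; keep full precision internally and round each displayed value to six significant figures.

S_4 ≈ 118.231

∫_5^21 x·e^(−x/23) dx evaluates to 112.055.
½[f(5) + f(21)] = ½[4.02308 + 8.42732] = 6.22520.
So far: 118.281.
Order-1 term: 1/12 · (0.0348957 − 0.629699) = -0.0495669.
Running total after k=1: 118.231.
Order-2 term: −1/720 · (0.00158317 − 0.00423238) = 3.67946e-06.
Running total after k=2: 118.231.
Order-3 term: 1/30240 · (5.86083e-06 − 1.37512e-05) = -2.60926e-10.
Running total after k=3: 118.231.
Order-4 term: −1/1209600 · (1.65007e-08 − 3.68653e-08) = 1.68358e-14.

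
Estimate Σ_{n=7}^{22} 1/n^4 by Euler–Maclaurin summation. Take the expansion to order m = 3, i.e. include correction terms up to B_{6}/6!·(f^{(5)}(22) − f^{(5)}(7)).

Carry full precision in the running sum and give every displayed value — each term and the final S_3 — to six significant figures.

∫_7^22 1/x^4 dx evaluates to 0.000940513.
Endpoint term: (f(7) + f(22))/2 = (0.000416493 + 4.26883e-06)/2 = 0.000210381.
Running total after boundary: 0.00115089.
Order-1 term: 1/12 · (-7.76152e-07 − (-0.000237996)) = 1.97683e-05.
After k=1: 0.00117066.
Order-2 term: −1/720 · (-4.81086e-08 − (-0.000145712)) = -2.02311e-07.
After k=2: 0.00117046.
Order-3 term: 1/30240 · (-5.56628e-09 − (-0.000166528)) = 5.50669e-09.

S_3 ≈ 0.00117047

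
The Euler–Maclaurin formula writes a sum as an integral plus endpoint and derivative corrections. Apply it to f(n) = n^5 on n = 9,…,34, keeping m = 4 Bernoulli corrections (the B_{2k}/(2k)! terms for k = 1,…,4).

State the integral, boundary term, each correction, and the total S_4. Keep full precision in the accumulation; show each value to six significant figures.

The integral term ∫_9^34 x^5 dx = 2.57379e+08.
½[f(9) + f(34)] = ½[59049.0 + 4.54354e+07] = 2.27472e+07.
Running total after boundary: 2.80126e+08.
Order-1 term: 1/12 · (6.68168e+06 − 32805.0) = 554073.
After k=1: 2.80680e+08.
Order-2 term: −1/720 · (69360.0 − 4860.00) = -89.5833.
After k=2: 2.80680e+08.
Order-3 term: 1/30240 · (120.000 − 120.000) = 0.00000.
After k=3: 2.80680e+08.
Order-4 term: −1/1209600 · (0.00000 − 0.00000) = 0.00000.

S_4 ≈ 2.80680e+08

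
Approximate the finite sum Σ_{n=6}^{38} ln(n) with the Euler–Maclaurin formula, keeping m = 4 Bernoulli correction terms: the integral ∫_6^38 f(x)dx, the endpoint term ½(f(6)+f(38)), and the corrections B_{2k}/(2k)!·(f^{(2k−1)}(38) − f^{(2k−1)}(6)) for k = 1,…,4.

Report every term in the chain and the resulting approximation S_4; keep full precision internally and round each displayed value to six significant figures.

Integral: ∫_6^38 ln(x) dx = 95.4777.
½[f(6) + f(38)] = ½[1.79176 + 3.63759] = 2.71467.
So far: 98.1924.
Correction k=1: B_{2}/2! · (f^{(1)}(38) − f^{(1)}(6)) = 1/12 · (0.0263158 − 0.166667) = -0.0116959.
Partial sum through k=1: 98.1807.
Correction k=2: B_{4}/4! · (f^{(3)}(38) − f^{(3)}(6)) = −1/720 · (3.64485e-05 − 0.00925926) = 1.28095e-05.
Partial sum through k=2: 98.1807.
Correction k=3: B_{6}/6! · (f^{(5)}(38) − f^{(5)}(6)) = 1/30240 · (3.02896e-07 − 0.00308642) = -1.02054e-07.
Partial sum through k=3: 98.1807.
Correction k=4: B_{8}/8! · (f^{(7)}(38) − f^{(7)}(6)) = −1/1209600 · (6.29285e-09 − 0.00257202) = 2.12633e-09.

S_4 ≈ 98.1807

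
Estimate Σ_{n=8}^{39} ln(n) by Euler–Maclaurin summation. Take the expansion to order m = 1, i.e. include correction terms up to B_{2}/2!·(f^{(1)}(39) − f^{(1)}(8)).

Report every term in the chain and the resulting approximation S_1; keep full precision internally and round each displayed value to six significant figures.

The integral term ∫_8^39 ln(x) dx = 95.2434.
Boundary: ½(f(8) + f(39)) = ½(2.07944 + 3.66356) = 2.87150.
So far: 98.1149.
k=1: B_{2}/(2)! × [f^{(1)}(39) − f^{(1)}(8)] = 1/12 × (0.0256410 − 0.125000) = -0.00827991.

S_1 ≈ 98.1066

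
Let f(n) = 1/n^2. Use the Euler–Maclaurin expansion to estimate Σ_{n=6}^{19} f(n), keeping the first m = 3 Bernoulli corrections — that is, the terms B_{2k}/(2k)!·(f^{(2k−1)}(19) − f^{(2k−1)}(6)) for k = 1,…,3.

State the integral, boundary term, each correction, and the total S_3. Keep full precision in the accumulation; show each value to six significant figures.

The integral term ∫_6^19 1/x^2 dx = 0.114035.
Boundary: ½(f(6) + f(19)) = ½(0.0277778 + 0.00277008) = 0.0152739.
Integral + boundary = 0.129309.
Order-1 term: 1/12 · (-0.000291588 − (-0.00925926)) = 0.000747306.
Partial sum through k=1: 0.130056.
Order-2 term: −1/720 · (-9.69267e-06 − (-0.00308642)) = -4.27323e-06.
Partial sum through k=2: 0.130052.
Order-3 term: 1/30240 · (-8.05485e-07 − (-0.00257202)) = 8.50268e-08.

S_3 ≈ 0.130052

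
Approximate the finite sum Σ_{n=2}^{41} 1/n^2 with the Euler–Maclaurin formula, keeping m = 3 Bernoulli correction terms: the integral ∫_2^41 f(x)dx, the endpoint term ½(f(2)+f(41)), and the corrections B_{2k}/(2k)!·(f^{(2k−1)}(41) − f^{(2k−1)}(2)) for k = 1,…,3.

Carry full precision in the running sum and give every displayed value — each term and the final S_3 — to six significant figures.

∫_2^41 1/x^2 dx evaluates to 0.475610.
Endpoint term: (f(2) + f(41))/2 = (0.250000 + 0.000594884)/2 = 0.125297.
Running total after boundary: 0.600907.
Correction k=1: B_{2}/2! · (f^{(1)}(41) − f^{(1)}(2)) = 1/12 · (-2.90187e-05 − (-0.250000)) = 0.0208309.
Running total after k=1: 0.621738.
Correction k=2: B_{4}/4! · (f^{(3)}(41) − f^{(3)}(2)) = −1/720 · (-2.07153e-07 − (-0.750000)) = -0.00104167.
Running total after k=2: 0.620696.
Correction k=3: B_{6}/6! · (f^{(5)}(41) − f^{(5)}(2)) = 1/30240 · (-3.69697e-09 − (-5.62500)) = 0.000186012.

S_3 ≈ 0.620882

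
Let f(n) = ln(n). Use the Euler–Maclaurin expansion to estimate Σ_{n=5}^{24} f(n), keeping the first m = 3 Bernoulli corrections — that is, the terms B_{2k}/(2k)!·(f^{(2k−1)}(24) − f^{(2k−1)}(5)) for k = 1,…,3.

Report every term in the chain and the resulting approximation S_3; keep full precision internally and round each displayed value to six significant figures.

S_3 ≈ 51.6067

The integral term ∫_5^24 ln(x) dx = 49.2261.
Endpoint term: (f(5) + f(24))/2 = (1.60944 + 3.17805)/2 = 2.39375.
Integral + boundary = 51.6198.
k=1: B_{2}/(2)! × [f^{(1)}(24) − f^{(1)}(5)] = 1/12 × (0.0416667 − 0.200000) = -0.0131944.
Running total after k=1: 51.6067.
k=2: B_{4}/(4)! × [f^{(3)}(24) − f^{(3)}(5)] = −1/720 × (0.000144676 − 0.0160000) = 2.20213e-05.
Running total after k=2: 51.6067.
k=3: B_{6}/(6)! × [f^{(5)}(24) − f^{(5)}(5)] = 1/30240 × (3.01408e-06 − 0.00768000) = -2.53869e-07.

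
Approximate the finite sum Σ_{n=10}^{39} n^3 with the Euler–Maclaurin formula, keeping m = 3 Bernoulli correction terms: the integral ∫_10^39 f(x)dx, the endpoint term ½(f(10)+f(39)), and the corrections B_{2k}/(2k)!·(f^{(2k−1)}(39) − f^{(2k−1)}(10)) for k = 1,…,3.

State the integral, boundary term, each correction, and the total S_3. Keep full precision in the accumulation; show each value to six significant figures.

S_3 ≈ 606375

Integral: ∫_10^39 x^3 dx = 575860.
Endpoint term: (f(10) + f(39))/2 = (1000.00 + 59319.0)/2 = 30159.5.
So far: 606020.
Correction k=1: B_{2}/2! · (f^{(1)}(39) − f^{(1)}(10)) = 1/12 · (4563.00 − 300.000) = 355.250.
Running total after k=1: 606375.
Correction k=2: B_{4}/4! · (f^{(3)}(39) − f^{(3)}(10)) = −1/720 · (6.00000 − 6.00000) = 0.00000.
Running total after k=2: 606375.
Correction k=3: B_{6}/6! · (f^{(5)}(39) − f^{(5)}(10)) = 1/30240 · (0.00000 − 0.00000) = 0.00000.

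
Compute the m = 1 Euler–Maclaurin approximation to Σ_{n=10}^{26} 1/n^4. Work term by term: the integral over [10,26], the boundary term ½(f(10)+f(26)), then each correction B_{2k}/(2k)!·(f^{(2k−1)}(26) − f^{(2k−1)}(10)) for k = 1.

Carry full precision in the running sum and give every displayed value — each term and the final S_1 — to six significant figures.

∫_10^26 1/x^4 dx evaluates to 0.000314368.
Endpoint term: (f(10) + f(26))/2 = (0.000100000 + 2.18830e-06)/2 = 5.10941e-05.
So far: 0.000365462.
Order-1 term: 1/12 · (-3.36661e-07 − (-4.00000e-05)) = 3.30528e-06.

S_1 ≈ 0.000368768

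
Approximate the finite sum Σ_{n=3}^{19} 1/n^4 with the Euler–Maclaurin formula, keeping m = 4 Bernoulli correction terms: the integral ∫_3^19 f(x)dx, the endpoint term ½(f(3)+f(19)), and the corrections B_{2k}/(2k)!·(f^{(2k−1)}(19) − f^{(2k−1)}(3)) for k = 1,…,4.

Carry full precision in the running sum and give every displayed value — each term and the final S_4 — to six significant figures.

S_4 ≈ 0.0197776

Integral: ∫_3^19 1/x^4 dx = 0.0122971.
Boundary: ½(f(3) + f(19)) = ½(0.0123457 + 7.67336e-06) = 0.00617668.
Integral + boundary = 0.0184738.
k=1: B_{2}/(2)! × [f^{(1)}(19) − f^{(1)}(3)] = 1/12 × (-1.61544e-06 − (-0.0164609)) = 0.00137161.
Running total after k=1: 0.0198454.
k=2: B_{4}/(4)! × [f^{(3)}(19) − f^{(3)}(3)] = −1/720 × (-1.34247e-07 − (-0.0548697)) = -7.62077e-05.
Running total after k=2: 0.0197692.
k=3: B_{6}/(6)! × [f^{(5)}(19) − f^{(5)}(3)] = 1/30240 × (-2.08251e-08 − (-0.341411)) = 1.12901e-05.
Running total after k=3: 0.0197804.
k=4: B_{8}/(8)! × [f^{(7)}(19) − f^{(7)}(3)] = −1/1209600 × (-5.19185e-09 − (-3.41411)) = -2.82251e-06.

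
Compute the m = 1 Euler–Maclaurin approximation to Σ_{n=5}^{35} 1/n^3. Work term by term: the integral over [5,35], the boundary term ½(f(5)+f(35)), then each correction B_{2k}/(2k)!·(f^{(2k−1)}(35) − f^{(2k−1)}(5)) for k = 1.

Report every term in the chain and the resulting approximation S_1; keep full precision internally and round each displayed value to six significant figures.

S_1 ≈ 0.0240033

Integral: ∫_5^35 1/x^3 dx = 0.0195918.
Boundary: ½(f(5) + f(35)) = ½(0.00800000 + 2.33236e-05) = 0.00401166.
Running total after boundary: 0.0236035.
k=1: B_{2}/(2)! × [f^{(1)}(35) − f^{(1)}(5)] = 1/12 × (-1.99917e-06 − (-0.00480000)) = 0.000399833.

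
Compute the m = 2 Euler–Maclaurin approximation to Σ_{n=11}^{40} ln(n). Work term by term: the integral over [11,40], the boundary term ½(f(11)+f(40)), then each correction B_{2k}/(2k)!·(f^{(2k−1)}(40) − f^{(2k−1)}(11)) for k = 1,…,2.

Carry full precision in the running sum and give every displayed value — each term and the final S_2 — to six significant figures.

The integral term ∫_11^40 ln(x) dx = 92.1783.
Endpoint term: (f(11) + f(40))/2 = (2.39790 + 3.68888)/2 = 3.04339.
Integral + boundary = 95.2217.
Correction k=1: B_{2}/2! · (f^{(1)}(40) − f^{(1)}(11)) = 1/12 · (0.0250000 − 0.0909091) = -0.00549242.
Running total after k=1: 95.2162.
Correction k=2: B_{4}/4! · (f^{(3)}(40) − f^{(3)}(11)) = −1/720 · (3.12500e-05 − 0.00150263) = 2.04358e-06.

S_2 ≈ 95.2162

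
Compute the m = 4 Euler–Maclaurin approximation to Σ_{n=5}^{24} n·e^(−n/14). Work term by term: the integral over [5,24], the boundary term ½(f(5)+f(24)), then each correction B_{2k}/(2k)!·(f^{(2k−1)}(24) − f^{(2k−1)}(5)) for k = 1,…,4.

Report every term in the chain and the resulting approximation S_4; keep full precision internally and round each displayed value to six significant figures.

S_4 ≈ 94.1659

The integral term ∫_5^24 x·e^(−x/14) dx = 90.3038.
½[f(5) + f(24)] = ½[3.49836 + 4.32222] = 3.91029.
Running total after boundary: 94.2141.
Order-1 term: 1/12 · (-0.128637 − 0.449789) = -0.0482022.
After k=1: 94.1659.
Order-2 term: −1/720 · (0.00118136 − 0.00943436) = 1.14625e-05.
After k=2: 94.1659.
Order-3 term: 1/30240 · (1.54033e-05 − 8.45606e-05) = -2.28695e-09.
After k=3: 94.1659.
Order-4 term: −1/1209600 · (1.26424e-07 − 6.17279e-07) = 4.05799e-13.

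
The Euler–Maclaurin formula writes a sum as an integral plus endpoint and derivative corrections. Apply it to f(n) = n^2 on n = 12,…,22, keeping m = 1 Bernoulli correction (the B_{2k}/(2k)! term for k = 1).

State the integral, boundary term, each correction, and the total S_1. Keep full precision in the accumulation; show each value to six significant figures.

S_1 ≈ 3289.00

The integral term ∫_12^22 x^2 dx = 2973.33.
Boundary: ½(f(12) + f(22)) = ½(144.000 + 484.000) = 314.000.
So far: 3287.33.
k=1: B_{2}/(2)! × [f^{(1)}(22) − f^{(1)}(12)] = 1/12 × (44.0000 − 24.0000) = 1.66667.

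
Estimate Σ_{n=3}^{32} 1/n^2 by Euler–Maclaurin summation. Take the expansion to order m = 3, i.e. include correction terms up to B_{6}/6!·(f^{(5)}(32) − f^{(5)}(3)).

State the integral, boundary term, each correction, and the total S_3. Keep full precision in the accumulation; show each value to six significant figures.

Integral: ∫_3^32 1/x^2 dx = 0.302083.
Boundary: ½(f(3) + f(32)) = ½(0.111111 + 0.000976562) = 0.0560438.
Running total after boundary: 0.358127.
k=1: B_{2}/(2)! × [f^{(1)}(32) − f^{(1)}(3)] = 1/12 × (-6.10352e-05 − (-0.0740741)) = 0.00616775.
Partial sum through k=1: 0.364295.
k=2: B_{4}/(4)! × [f^{(3)}(32) − f^{(3)}(3)] = −1/720 × (-7.15256e-07 − (-0.0987654)) = -0.000137173.
Partial sum through k=2: 0.364158.
k=3: B_{6}/(6)! × [f^{(5)}(32) − f^{(5)}(3)] = 1/30240 × (-2.09548e-08 − (-0.329218)) = 1.08868e-05.

S_3 ≈ 0.364169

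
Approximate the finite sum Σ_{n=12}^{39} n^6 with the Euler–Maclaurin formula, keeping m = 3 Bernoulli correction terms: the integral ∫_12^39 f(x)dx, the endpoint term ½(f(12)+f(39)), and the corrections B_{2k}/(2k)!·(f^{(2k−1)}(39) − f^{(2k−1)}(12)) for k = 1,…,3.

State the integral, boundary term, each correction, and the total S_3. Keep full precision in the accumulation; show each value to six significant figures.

The integral term ∫_12^39 x^6 dx = 1.95993e+10.
Boundary: ½(f(12) + f(39)) = ½(2.98598e+06 + 3.51874e+09) = 1.76086e+09.
So far: 2.13602e+10.
k=1: B_{2}/(2)! × [f^{(1)}(39) − f^{(1)}(12)] = 1/12 × (5.41345e+08 − 1.49299e+06) = 4.49877e+07.
Running total after k=1: 2.14052e+10.
k=2: B_{4}/(4)! × [f^{(3)}(39) − f^{(3)}(12)] = −1/720 × (7.11828e+06 − 207360) = -9598.50.
Running total after k=2: 2.14052e+10.
k=3: B_{6}/(6)! × [f^{(5)}(39) − f^{(5)}(12)] = 1/30240 × (28080.0 − 8640.00) = 0.642857.

S_3 ≈ 2.14052e+10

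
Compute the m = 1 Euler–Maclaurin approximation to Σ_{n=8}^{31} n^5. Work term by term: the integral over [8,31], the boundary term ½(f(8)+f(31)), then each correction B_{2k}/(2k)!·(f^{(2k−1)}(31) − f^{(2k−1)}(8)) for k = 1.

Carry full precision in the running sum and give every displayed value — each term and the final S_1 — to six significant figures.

The integral term ∫_8^31 x^5 dx = 1.47874e+08.
½[f(8) + f(31)] = ½[32768.0 + 2.86292e+07] = 1.43310e+07.
Running total after boundary: 1.62205e+08.
Order-1 term: 1/12 · (4.61760e+06 − 20480.0) = 383094.

S_1 ≈ 1.62588e+08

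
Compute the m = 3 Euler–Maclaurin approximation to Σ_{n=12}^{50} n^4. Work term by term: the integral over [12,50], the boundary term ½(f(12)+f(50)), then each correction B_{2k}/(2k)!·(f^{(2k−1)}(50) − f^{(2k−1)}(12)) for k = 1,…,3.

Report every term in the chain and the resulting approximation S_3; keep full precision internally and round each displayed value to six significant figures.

The integral term ∫_12^50 x^4 dx = 6.24502e+07.
Endpoint term: (f(12) + f(50))/2 = (20736.0 + 6.25000e+06)/2 = 3.13537e+06.
Integral + boundary = 6.55856e+07.
k=1: B_{2}/(2)! × [f^{(1)}(50) − f^{(1)}(12)] = 1/12 × (500000 − 6912.00) = 41090.7.
Partial sum through k=1: 6.56267e+07.
k=2: B_{4}/(4)! × [f^{(3)}(50) − f^{(3)}(12)] = −1/720 × (1200.00 − 288.000) = -1.26667.
Partial sum through k=2: 6.56267e+07.
k=3: B_{6}/(6)! × [f^{(5)}(50) − f^{(5)}(12)] = 1/30240 × (0.00000 − 0.00000) = 0.00000.

S_3 ≈ 6.56267e+07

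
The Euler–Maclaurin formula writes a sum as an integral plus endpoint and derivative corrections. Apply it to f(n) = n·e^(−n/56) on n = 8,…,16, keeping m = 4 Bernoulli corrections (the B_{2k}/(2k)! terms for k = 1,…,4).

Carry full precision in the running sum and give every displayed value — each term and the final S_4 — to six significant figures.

S_4 ≈ 86.3961

Integral: ∫_8^16 x·e^(−x/56) dx = 76.9339.
½[f(8) + f(16)] = ½[6.93502 + 12.0236] = 9.47933.
Integral + boundary = 86.4133.
Correction k=1: B_{2}/2! · (f^{(1)}(16) − f^{(1)}(8)) = 1/12 · (0.536769 − 0.743038) = -0.0171891.
After k=1: 86.3961.
Correction k=2: B_{4}/4! · (f^{(3)}(16) − f^{(3)}(8)) = −1/720 · (0.000650422 − 0.000789794) = 1.93572e-07.
After k=2: 86.3961.
Correction k=3: B_{6}/6! · (f^{(5)}(16) − f^{(5)}(8)) = 1/30240 · (3.60230e-07 − 4.28141e-07) = -2.24574e-12.
After k=3: 86.3961.
Correction k=4: B_{8}/8! · (f^{(7)}(16) − f^{(7)}(8)) = −1/1209600 · (1.63602e-10 − 1.92740e-10) = 2.40897e-17.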